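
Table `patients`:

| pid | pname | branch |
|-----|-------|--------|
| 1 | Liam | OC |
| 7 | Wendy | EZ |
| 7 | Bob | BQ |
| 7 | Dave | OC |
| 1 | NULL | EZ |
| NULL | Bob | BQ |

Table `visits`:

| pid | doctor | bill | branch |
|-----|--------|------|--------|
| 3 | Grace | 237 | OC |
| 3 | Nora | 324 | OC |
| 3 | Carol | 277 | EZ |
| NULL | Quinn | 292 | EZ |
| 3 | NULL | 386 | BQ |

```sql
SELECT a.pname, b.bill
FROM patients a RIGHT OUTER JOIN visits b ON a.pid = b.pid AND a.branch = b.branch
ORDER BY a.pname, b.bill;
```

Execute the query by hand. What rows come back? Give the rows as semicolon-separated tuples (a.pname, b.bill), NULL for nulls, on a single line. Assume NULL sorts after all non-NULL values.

(NULL, 237); (NULL, 277); (NULL, 292); (NULL, 324); (NULL, 386)

RIGHT JOIN keeps every row from `visits`; unmatched rows get NULL for `patients`'s columns.
Matching on a.pid = b.pid AND a.branch = b.branch. A NULL in a compared column never satisfies the condition.
- a row (pid=1, branch=OC): no match.
- a row (pid=7, branch=EZ): no match.
- a row (pid=7, branch=BQ): no match.
- a row (pid=7, branch=OC): no match.
- a row (pid=1, branch=EZ): no match.
- a row (pid=NULL, branch=BQ): no match.
- 5 b row(s) had no a match → kept, a columns NULL.
After projecting and ordering:
a.pname | b.bill
NULL | 237
NULL | 277
NULL | 292
NULL | 324
NULL | 386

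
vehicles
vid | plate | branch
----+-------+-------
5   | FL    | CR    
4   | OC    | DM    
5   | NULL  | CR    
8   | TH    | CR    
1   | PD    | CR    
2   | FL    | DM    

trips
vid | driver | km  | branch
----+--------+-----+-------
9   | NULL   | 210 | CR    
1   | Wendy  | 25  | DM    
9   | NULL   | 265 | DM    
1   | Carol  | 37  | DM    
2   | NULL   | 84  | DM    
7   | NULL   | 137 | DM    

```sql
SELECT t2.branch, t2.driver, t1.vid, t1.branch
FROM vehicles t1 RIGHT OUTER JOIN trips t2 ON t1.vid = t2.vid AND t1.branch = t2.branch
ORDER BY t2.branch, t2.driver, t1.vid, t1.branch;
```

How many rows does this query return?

6

RIGHT JOIN keeps every row from `trips`; unmatched rows get NULL for `vehicles`'s columns.
Matching on t1.vid = t2.vid AND t1.branch = t2.branch.
- vid=5, branch=CR: no matching t2 row.
- vid=4, branch=DM: no matching t2 row.
- vid=5, branch=CR: no matching t2 row.
- vid=8, branch=CR: no matching t2 row.
- vid=1, branch=CR: no matching t2 row.
- vid=2, branch=DM: 1 matching t2 row(s), so 1 row(s) emitted.
- plus 5 unmatched t2 row(s), each kept with NULL t1 columns.
Total: 1 matched + 5 padded = 6 rows.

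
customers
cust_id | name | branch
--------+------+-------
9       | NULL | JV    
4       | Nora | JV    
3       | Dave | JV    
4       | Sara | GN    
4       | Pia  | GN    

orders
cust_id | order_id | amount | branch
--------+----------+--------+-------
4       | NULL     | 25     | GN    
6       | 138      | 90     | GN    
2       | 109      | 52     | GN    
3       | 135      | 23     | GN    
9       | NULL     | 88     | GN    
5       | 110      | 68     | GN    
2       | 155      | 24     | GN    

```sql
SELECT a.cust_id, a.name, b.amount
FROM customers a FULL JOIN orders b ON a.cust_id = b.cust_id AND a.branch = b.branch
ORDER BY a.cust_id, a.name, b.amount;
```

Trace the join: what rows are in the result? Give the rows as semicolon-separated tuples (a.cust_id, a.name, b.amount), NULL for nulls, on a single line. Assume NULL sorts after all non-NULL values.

(3, Dave, NULL); (4, Nora, NULL); (4, Pia, 25); (4, Sara, 25); (9, NULL, NULL); (NULL, NULL, 23); (NULL, NULL, 24); (NULL, NULL, 52); (NULL, NULL, 68); (NULL, NULL, 88); (NULL, NULL, 90)

FULL OUTER JOIN keeps every row from both sides; unmatched rows get NULL for the other side's columns.
Matching on a.cust_id = b.cust_id AND a.branch = b.branch.
- a[0] cust_id=9, branch=JV → no match; kept with NULLs on the b side.
- a[1] cust_id=4, branch=JV → no match; kept with NULLs on the b side.
- a[2] cust_id=3, branch=JV → no match; kept with NULLs on the b side.
- a[3] cust_id=4, branch=GN → 1 match(es) in b → 1 row(s).
- a[4] cust_id=4, branch=GN → 1 match(es) in b → 1 row(s).
- plus 6 unmatched b row(s), each kept with NULL a columns.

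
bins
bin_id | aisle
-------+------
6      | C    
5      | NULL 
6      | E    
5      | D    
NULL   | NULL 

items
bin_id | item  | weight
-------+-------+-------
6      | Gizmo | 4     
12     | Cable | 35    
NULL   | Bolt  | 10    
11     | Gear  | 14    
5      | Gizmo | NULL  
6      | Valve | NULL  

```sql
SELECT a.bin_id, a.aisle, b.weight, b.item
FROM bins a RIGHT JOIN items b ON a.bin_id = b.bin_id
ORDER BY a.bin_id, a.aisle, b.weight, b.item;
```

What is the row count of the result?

RIGHT JOIN keeps every row from `items`; unmatched rows get NULL for `bins`'s columns.
Matching on a.bin_id = b.bin_id. A NULL in a compared column never satisfies the condition.
- a (bin_id=6) pairs with 2 row(s) of b.
- a (bin_id=5) pairs with 1 row(s) of b.
- a (bin_id=6) pairs with 2 row(s) of b.
- a (bin_id=5) pairs with 1 row(s) of b.
- a (bin_id=NULL) has no partner in b.
- plus 3 unmatched b row(s), each kept with NULL a columns.
Total: 6 matched + 3 padded = 9 rows.

9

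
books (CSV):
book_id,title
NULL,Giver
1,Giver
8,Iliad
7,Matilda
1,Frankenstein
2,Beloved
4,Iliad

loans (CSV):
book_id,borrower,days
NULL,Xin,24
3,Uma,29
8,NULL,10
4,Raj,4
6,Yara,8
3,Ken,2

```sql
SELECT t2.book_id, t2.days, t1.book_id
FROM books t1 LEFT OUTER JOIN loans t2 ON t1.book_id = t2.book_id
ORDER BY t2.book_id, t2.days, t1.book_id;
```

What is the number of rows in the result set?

LEFT JOIN keeps every row from `books`; unmatched rows get NULL for `loans`'s columns.
Matching on t1.book_id = t2.book_id. A NULL in a compared column never satisfies the condition.
- t1 (book_id=NULL) has no partner → padded with NULL.
- t1 (book_id=1) has no partner → padded with NULL.
- t1 (book_id=8) pairs with 1 row(s) of t2.
- t1 (book_id=7) has no partner → padded with NULL.
- t1 (book_id=1) has no partner → padded with NULL.
- t1 (book_id=2) has no partner → padded with NULL.
- t1 (book_id=4) pairs with 1 row(s) of t2.
Total: 2 matched + 5 padded = 7 rows.

7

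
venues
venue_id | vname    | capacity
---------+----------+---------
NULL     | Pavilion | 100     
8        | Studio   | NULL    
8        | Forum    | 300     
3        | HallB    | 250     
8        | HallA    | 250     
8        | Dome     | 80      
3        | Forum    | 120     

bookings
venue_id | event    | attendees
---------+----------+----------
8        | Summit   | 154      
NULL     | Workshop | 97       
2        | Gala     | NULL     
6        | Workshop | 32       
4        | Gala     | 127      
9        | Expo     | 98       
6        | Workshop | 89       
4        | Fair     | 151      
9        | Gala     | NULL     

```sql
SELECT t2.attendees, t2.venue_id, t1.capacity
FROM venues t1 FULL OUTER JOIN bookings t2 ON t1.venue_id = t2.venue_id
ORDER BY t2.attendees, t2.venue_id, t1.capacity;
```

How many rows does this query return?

15

FULL OUTER JOIN keeps every row from both sides; unmatched rows get NULL for the other side's columns.
Matching on t1.venue_id = t2.venue_id. A NULL in a compared column never satisfies the condition.
- t1 row (venue_id=NULL): no match → kept, t2 columns NULL.
- t1 row (venue_id=8): matches 1 t2 row(s) → 1 output row(s).
- t1 row (venue_id=8): matches 1 t2 row(s) → 1 output row(s).
- t1 row (venue_id=3): no match → kept, t2 columns NULL.
- t1 row (venue_id=8): matches 1 t2 row(s) → 1 output row(s).
- t1 row (venue_id=8): matches 1 t2 row(s) → 1 output row(s).
- t1 row (venue_id=3): no match → kept, t2 columns NULL.
- 8 row(s) from t2 found no t1 partner → padded with NULL.
Total: 4 matched + 11 padded = 15 rows.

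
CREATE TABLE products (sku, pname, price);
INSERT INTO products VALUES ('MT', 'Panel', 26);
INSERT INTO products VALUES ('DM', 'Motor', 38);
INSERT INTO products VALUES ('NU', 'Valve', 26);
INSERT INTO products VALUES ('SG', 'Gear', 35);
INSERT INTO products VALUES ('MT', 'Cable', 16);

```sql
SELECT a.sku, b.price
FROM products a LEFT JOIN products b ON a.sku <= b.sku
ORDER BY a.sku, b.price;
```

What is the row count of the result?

16

LEFT JOIN keeps every row from `products a`; unmatched rows get NULL for `products b`'s columns.
Matching on a.sku <= b.sku.
Matched pairs: 16; unmatched a rows kept: 0.
Total: 16 rows.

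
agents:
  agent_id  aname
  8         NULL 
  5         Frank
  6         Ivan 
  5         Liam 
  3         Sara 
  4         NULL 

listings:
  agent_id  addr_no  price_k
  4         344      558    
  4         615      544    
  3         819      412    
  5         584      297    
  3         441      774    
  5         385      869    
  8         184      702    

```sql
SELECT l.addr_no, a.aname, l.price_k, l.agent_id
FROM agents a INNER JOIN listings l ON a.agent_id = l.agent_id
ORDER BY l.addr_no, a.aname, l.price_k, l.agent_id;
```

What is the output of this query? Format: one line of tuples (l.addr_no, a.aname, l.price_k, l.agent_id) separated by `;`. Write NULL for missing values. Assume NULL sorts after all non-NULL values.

(184, NULL, 702, 8); (344, NULL, 558, 4); (385, Frank, 869, 5); (385, Liam, 869, 5); (441, Sara, 774, 3); (584, Frank, 297, 5); (584, Liam, 297, 5); (615, NULL, 544, 4); (819, Sara, 412, 3)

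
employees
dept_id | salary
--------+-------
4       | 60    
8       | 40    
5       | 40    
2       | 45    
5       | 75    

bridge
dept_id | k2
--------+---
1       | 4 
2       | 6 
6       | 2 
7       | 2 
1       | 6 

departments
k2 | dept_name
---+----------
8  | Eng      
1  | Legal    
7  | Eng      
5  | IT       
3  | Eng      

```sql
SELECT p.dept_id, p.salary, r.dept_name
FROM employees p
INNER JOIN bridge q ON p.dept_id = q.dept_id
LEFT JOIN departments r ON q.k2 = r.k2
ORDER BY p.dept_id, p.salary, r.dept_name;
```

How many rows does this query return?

1

Step 1 — p INNER JOIN q on dept_id → 1 row(s).
Then LEFT JOIN `departments r` on k2: each of those 1 rows is kept; rows whose q.k2 has no match in r get NULL for r's columns.
Result: 1 row(s).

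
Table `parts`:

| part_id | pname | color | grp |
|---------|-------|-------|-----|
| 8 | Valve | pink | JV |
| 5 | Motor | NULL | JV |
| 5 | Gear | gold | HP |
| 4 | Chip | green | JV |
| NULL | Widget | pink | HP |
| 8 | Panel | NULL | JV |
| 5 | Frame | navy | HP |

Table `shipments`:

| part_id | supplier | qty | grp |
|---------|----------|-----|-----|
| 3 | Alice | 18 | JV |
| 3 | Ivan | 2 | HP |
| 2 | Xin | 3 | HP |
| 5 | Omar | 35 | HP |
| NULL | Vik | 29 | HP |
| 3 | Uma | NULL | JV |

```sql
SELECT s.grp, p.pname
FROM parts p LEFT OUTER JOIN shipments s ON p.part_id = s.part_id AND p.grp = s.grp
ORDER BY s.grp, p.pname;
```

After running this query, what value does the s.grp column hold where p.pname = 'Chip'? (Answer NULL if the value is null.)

NULL

LEFT JOIN keeps every row from `parts`; unmatched rows get NULL for `shipments`'s columns.
Matching on p.part_id = s.part_id AND p.grp = s.grp. A NULL in a compared column never satisfies the condition.
- p row (part_id=8, grp=JV): no match → kept, s columns NULL.
- p row (part_id=5, grp=JV): no match → kept, s columns NULL.
- p row (part_id=5, grp=HP): matches 1 s row(s) → 1 output row(s).
- p row (part_id=4, grp=JV): no match → kept, s columns NULL.
- p row (part_id=NULL, grp=HP): no match → kept, s columns NULL.
- p row (part_id=8, grp=JV): no match → kept, s columns NULL.
- p row (part_id=5, grp=HP): matches 1 s row(s) → 1 output row(s).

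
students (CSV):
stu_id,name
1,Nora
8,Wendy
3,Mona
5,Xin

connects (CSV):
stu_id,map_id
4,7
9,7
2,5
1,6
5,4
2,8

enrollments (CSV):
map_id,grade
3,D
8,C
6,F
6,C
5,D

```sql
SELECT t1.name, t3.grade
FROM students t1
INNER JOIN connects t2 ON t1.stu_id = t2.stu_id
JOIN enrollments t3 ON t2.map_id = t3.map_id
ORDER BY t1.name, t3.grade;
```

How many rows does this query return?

2

Step 1 — t1 INNER JOIN t2 on stu_id → 2 row(s).
Then INNER JOIN `enrollments t3` on map_id: keep only rows whose t2.map_id appears in t3.
Result: 2 row(s).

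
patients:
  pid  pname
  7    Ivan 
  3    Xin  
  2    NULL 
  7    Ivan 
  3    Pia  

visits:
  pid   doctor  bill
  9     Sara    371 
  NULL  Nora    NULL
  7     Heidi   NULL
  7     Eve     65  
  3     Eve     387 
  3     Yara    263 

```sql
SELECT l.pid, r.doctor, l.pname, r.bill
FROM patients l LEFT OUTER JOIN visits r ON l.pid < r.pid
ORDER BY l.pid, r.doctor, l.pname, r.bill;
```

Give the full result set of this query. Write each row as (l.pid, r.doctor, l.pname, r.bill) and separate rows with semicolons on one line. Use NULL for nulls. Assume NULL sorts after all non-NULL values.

LEFT JOIN keeps every row from `patients`; unmatched rows get NULL for `visits`'s columns.
Matching on l.pid < r.pid. A NULL in a compared column never satisfies the condition.
Matched pairs: 13; unmatched l rows kept: 0.

(2, Eve, NULL, 65); (2, Eve, NULL, 387); (2, Heidi, NULL, NULL); (2, Sara, NULL, 371); (2, Yara, NULL, 263); (3, Eve, Pia, 65); (3, Eve, Xin, 65); (3, Heidi, Pia, NULL); (3, Heidi, Xin, NULL); (3, Sara, Pia, 371); (3, Sara, Xin, 371); (7, Sara, Ivan, 371); (7, Sara, Ivan, 371)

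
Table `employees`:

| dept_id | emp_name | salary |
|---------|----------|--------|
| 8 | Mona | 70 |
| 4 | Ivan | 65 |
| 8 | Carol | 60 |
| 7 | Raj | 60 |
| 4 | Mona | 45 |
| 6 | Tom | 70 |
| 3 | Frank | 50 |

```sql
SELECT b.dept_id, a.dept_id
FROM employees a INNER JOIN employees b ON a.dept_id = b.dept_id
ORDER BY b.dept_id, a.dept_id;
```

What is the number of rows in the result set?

11

INNER JOIN keeps only pairs where the ON condition holds.
Matching on a.dept_id = b.dept_id.
Matched pairs: 11.
Total: 11 rows.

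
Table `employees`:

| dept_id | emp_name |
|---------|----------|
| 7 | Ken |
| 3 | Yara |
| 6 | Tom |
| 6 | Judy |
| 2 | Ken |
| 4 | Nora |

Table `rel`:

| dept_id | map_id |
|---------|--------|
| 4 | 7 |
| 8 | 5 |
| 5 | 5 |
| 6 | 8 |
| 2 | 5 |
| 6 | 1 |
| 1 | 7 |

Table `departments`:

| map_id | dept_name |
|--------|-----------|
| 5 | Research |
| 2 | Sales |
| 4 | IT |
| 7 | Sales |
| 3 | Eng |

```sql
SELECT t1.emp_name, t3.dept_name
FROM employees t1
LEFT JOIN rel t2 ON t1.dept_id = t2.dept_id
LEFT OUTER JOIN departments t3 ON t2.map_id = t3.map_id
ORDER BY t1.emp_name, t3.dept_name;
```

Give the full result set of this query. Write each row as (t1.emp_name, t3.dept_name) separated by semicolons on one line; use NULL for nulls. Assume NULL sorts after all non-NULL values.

Evaluate left to right. First `employees t1 LEFT JOIN rel t2` on dept_id: 8 row(s).
Then LEFT JOIN `departments t3` on map_id: each of those 8 rows is kept; rows whose t2.map_id has no match in t3 get NULL for t3's columns.

(Judy, NULL); (Judy, NULL); (Ken, Research); (Ken, NULL); (Nora, Sales); (Tom, NULL); (Tom, NULL); (Yara, NULL)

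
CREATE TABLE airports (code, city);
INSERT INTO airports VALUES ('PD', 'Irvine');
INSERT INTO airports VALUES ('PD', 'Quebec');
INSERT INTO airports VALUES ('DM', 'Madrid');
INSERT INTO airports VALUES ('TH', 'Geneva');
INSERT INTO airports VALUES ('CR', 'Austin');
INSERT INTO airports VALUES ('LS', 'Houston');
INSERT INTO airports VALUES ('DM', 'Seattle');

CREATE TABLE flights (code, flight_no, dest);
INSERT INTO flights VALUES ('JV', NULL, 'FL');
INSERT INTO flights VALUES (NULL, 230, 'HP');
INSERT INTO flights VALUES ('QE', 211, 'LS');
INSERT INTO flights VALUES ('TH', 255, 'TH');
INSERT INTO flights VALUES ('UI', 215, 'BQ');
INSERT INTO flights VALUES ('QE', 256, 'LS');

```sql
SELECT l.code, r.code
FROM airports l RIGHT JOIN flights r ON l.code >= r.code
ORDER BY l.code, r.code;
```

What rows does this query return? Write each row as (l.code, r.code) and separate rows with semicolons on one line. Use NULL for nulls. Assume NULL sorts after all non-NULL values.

(LS, JV); (PD, JV); (PD, JV); (TH, JV); (TH, QE); (TH, QE); (TH, TH); (NULL, UI); (NULL, NULL)

RIGHT JOIN keeps every row from `flights`; unmatched rows get NULL for `airports`'s columns.
Matching on l.code >= r.code. A NULL in a compared column never satisfies the condition.
Matched pairs: 7; unmatched r rows kept: 2.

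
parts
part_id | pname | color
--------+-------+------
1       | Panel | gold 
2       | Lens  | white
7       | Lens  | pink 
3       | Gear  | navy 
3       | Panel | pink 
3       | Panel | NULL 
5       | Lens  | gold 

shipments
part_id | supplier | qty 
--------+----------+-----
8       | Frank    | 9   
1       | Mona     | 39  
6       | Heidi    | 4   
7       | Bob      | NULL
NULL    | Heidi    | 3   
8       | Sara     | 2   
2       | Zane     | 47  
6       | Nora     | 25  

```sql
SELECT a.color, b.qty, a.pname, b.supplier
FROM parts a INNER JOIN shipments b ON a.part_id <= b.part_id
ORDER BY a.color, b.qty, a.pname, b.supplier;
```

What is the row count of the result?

INNER JOIN keeps only pairs where the ON condition holds.
Matching on a.part_id <= b.part_id. A NULL in a compared column never satisfies the condition.
Matched pairs: 36.
Total: 36 rows.

36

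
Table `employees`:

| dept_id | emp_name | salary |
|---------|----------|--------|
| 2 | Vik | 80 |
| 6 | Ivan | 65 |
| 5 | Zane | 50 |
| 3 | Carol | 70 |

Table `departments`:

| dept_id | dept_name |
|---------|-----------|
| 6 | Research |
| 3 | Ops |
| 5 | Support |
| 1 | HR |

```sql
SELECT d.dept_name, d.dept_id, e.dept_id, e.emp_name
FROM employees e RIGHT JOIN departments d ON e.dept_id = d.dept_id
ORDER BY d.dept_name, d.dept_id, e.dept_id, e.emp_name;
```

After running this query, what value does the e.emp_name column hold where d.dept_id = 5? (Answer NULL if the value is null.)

RIGHT JOIN keeps every row from `departments`; unmatched rows get NULL for `employees`'s columns.
Matching on e.dept_id = d.dept_id.
Matched pairs: 3; unmatched d rows kept: 1.

Zane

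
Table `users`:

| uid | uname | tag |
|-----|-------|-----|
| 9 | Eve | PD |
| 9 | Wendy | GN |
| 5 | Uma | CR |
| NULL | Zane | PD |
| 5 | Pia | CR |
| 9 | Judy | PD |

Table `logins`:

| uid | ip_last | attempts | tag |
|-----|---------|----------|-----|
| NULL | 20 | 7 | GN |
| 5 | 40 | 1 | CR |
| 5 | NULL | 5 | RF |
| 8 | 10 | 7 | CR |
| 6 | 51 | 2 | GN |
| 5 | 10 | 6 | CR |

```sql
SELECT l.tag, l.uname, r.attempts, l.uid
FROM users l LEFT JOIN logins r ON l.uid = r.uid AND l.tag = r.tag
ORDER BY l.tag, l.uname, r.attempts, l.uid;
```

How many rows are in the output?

8

LEFT JOIN keeps every row from `users`; unmatched rows get NULL for `logins`'s columns.
Matching on l.uid = r.uid AND l.tag = r.tag. A NULL in a compared column never satisfies the condition.
- l[0] uid=9, tag=PD → no match; kept with NULLs on the r side.
- l[1] uid=9, tag=GN → no match; kept with NULLs on the r side.
- l[2] uid=5, tag=CR → 2 match(es) in r → 2 row(s).
- l[3] uid=NULL, tag=PD → no match; kept with NULLs on the r side.
- l[4] uid=5, tag=CR → 2 match(es) in r → 2 row(s).
- l[5] uid=9, tag=PD → no match; kept with NULLs on the r side.
Total: 4 matched + 4 padded = 8 rows.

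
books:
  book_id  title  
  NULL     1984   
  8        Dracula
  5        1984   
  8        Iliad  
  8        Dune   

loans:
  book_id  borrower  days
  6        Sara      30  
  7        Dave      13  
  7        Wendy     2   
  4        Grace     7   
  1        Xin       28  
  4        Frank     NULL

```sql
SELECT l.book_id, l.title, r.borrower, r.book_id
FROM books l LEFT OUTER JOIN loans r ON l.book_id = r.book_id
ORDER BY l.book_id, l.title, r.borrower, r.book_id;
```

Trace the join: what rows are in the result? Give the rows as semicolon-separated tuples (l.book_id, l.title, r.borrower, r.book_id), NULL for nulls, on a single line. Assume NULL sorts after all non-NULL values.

(5, 1984, NULL, NULL); (8, Dracula, NULL, NULL); (8, Dune, NULL, NULL); (8, Iliad, NULL, NULL); (NULL, 1984, NULL, NULL)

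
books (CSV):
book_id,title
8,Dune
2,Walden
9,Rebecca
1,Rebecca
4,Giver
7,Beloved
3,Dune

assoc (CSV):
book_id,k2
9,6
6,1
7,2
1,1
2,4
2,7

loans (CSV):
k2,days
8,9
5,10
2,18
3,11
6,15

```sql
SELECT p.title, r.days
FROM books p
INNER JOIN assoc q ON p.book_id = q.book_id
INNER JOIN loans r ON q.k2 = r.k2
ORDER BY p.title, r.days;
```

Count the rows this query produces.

2

Evaluate left to right. First `books p INNER JOIN assoc q` on book_id: 5 row(s).
Then INNER JOIN `loans r` on k2: keep only rows whose q.k2 appears in r.
Result: 2 row(s).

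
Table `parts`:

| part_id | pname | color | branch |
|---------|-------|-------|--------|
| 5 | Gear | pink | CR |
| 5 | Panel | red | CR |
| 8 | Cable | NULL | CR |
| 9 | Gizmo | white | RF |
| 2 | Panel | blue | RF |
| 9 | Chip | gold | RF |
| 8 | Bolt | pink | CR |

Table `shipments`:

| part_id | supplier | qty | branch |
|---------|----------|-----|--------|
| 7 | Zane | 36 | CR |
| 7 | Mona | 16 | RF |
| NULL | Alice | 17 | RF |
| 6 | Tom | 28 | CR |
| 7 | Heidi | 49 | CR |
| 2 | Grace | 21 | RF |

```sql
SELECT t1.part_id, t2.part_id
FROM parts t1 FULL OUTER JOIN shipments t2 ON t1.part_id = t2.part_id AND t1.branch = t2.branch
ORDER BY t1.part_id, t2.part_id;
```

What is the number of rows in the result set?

FULL OUTER JOIN keeps every row from both sides; unmatched rows get NULL for the other side's columns.
Matching on t1.part_id = t2.part_id AND t1.branch = t2.branch. A NULL in a compared column never satisfies the condition.
Matched pairs: 1; unmatched t1 rows kept: 6; unmatched t2 rows kept: 5.
Total: 1 matched + 11 padded = 12 rows.

12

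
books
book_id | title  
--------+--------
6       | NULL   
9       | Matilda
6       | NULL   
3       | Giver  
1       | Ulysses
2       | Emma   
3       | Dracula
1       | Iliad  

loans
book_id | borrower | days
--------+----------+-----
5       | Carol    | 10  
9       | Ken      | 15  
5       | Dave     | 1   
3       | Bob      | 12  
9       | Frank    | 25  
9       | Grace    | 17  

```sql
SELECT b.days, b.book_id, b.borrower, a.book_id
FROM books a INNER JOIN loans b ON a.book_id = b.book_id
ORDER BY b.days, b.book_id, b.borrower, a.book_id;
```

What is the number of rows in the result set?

INNER JOIN keeps only pairs where the ON condition holds.
Matching on a.book_id = b.book_id.
Matched pairs: 5.
Total: 5 rows.

5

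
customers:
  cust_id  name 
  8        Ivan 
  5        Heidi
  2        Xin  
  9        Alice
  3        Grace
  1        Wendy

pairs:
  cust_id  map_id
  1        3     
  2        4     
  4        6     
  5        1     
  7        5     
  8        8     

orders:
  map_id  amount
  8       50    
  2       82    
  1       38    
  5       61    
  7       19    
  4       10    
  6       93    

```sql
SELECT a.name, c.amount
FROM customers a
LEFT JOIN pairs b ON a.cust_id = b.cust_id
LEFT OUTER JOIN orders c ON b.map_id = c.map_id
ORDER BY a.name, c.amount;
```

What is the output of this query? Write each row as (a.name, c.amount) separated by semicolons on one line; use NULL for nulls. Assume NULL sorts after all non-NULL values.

(Alice, NULL); (Grace, NULL); (Heidi, 38); (Ivan, 50); (Wendy, NULL); (Xin, 10)

Step 1 — a LEFT JOIN b on cust_id → 6 row(s).
Then LEFT JOIN `orders c` on map_id: each of those 6 rows is kept; rows whose b.map_id has no match in c get NULL for c's columns.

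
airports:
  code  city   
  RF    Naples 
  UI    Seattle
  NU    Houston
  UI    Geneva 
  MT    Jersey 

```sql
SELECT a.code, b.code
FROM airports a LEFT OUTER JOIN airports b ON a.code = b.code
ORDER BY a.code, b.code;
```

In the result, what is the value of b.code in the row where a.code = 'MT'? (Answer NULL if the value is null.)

LEFT JOIN keeps every row from `airports a`; unmatched rows get NULL for `airports b`'s columns.
Matching on a.code = b.code.
- a[0] code=RF → 1 match(es) in b → 1 row(s).
- a[1] code=UI → 2 match(es) in b → 2 row(s).
- a[2] code=NU → 1 match(es) in b → 1 row(s).
- a[3] code=UI → 2 match(es) in b → 2 row(s).
- a[4] code=MT → 1 match(es) in b → 1 row(s).

MT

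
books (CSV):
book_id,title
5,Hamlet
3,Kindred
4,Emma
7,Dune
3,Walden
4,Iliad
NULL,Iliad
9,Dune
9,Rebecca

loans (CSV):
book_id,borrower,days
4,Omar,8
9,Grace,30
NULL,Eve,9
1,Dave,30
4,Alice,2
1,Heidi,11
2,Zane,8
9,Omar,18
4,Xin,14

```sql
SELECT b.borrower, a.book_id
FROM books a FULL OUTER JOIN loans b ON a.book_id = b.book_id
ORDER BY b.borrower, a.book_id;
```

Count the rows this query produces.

19

FULL OUTER JOIN keeps every row from both sides; unmatched rows get NULL for the other side's columns.
Matching on a.book_id = b.book_id. A NULL in a compared column never satisfies the condition.
Matched pairs: 10; unmatched a rows kept: 5; unmatched b rows kept: 4.
Total: 10 matched + 9 padded = 19 rows.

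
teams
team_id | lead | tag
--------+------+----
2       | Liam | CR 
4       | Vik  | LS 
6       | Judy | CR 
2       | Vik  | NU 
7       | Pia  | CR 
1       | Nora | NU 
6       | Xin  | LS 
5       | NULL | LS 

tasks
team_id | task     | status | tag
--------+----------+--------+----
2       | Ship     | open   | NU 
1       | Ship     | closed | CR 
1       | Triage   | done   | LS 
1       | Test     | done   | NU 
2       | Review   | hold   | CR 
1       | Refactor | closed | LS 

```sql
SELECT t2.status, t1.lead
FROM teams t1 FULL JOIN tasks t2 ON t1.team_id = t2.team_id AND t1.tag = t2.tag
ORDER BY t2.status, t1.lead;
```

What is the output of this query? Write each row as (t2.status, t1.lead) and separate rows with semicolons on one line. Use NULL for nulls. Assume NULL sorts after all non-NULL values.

FULL OUTER JOIN keeps every row from both sides; unmatched rows get NULL for the other side's columns.
Matching on t1.team_id = t2.team_id AND t1.tag = t2.tag.
Matched pairs: 3; unmatched t1 rows kept: 5; unmatched t2 rows kept: 3.

(closed, NULL); (closed, NULL); (done, Nora); (done, NULL); (hold, Liam); (open, Vik); (NULL, Judy); (NULL, Pia); (NULL, Vik); (NULL, Xin); (NULL, NULL)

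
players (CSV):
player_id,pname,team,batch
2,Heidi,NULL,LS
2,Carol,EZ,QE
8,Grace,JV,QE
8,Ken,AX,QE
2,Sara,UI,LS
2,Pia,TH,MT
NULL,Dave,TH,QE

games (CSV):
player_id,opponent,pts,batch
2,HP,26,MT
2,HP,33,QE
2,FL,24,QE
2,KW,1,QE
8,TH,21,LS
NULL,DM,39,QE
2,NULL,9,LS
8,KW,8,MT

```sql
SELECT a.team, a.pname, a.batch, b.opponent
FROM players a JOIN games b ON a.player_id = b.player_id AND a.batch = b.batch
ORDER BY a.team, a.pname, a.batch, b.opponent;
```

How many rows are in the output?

INNER JOIN keeps only pairs where the ON condition holds.
Matching on a.player_id = b.player_id AND a.batch = b.batch. A NULL in a compared column never satisfies the condition.
Matched pairs: 6.
Total: 6 rows.

6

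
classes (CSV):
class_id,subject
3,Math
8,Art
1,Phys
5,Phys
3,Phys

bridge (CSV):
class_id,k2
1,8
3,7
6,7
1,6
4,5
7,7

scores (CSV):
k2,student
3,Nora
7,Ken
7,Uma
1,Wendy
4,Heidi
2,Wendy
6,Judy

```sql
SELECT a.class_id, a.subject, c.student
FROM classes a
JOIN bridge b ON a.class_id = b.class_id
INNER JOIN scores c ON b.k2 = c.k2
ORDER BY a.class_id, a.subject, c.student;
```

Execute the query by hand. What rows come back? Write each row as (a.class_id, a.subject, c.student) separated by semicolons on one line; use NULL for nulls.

(1, Phys, Judy); (3, Math, Ken); (3, Math, Uma); (3, Phys, Ken); (3, Phys, Uma)

Joins associate left-to-right: classes INNER JOIN bridge on class_id gives 4 intermediate row(s).
Then INNER JOIN `scores c` on k2: keep only rows whose b.k2 appears in c.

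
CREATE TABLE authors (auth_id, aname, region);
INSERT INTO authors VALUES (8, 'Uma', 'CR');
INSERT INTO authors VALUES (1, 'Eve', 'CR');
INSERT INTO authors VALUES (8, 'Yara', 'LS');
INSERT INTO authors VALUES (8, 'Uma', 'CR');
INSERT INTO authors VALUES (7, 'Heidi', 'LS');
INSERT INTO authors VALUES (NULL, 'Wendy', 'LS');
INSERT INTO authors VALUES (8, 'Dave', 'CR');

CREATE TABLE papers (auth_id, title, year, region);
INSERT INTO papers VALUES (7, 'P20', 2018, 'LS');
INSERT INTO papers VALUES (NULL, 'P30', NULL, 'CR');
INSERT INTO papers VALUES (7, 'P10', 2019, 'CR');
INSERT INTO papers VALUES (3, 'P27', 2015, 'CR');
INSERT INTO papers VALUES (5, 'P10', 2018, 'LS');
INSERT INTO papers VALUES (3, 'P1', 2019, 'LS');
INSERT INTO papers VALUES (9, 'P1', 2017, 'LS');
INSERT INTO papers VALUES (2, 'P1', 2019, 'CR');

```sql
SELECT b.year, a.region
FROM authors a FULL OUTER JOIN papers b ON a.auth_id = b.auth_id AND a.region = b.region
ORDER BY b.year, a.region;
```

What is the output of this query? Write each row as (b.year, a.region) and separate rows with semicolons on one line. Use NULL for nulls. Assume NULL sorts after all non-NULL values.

(2015, NULL); (2017, NULL); (2018, LS); (2018, NULL); (2019, NULL); (2019, NULL); (2019, NULL); (NULL, CR); (NULL, CR); (NULL, CR); (NULL, CR); (NULL, LS); (NULL, LS); (NULL, NULL)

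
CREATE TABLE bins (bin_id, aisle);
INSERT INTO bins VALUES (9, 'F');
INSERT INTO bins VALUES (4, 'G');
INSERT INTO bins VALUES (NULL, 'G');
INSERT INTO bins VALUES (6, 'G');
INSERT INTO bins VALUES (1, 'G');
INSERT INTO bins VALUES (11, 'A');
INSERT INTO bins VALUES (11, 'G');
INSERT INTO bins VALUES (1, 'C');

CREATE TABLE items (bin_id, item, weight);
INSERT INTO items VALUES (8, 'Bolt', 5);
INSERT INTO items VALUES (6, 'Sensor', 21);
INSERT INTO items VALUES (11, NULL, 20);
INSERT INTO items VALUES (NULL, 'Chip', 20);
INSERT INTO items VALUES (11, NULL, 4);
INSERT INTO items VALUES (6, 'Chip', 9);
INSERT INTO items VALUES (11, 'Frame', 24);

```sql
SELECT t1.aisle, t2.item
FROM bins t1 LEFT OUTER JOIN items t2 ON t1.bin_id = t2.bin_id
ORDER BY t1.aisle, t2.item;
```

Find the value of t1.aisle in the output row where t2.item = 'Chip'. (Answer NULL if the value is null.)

LEFT JOIN keeps every row from `bins`; unmatched rows get NULL for `items`'s columns.
Matching on t1.bin_id = t2.bin_id. A NULL in a compared column never satisfies the condition.
Matched pairs: 8; unmatched t1 rows kept: 5.

G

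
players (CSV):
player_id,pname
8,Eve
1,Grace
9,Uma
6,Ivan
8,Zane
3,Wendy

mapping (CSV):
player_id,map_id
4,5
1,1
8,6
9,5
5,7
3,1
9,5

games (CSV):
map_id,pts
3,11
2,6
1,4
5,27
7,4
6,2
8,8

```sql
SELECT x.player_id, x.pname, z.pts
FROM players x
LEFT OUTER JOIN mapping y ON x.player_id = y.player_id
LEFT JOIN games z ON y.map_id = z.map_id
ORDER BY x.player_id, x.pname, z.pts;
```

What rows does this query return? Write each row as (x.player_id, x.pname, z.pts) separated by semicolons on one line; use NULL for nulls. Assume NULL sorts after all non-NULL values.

Evaluate left to right. First `players x LEFT JOIN mapping y` on player_id: 7 row(s).
Then LEFT JOIN `games z` on map_id: each of those 7 rows is kept; rows whose y.map_id has no match in z get NULL for z's columns.

(1, Grace, 4); (3, Wendy, 4); (6, Ivan, NULL); (8, Eve, 2); (8, Zane, 2); (9, Uma, 27); (9, Uma, 27)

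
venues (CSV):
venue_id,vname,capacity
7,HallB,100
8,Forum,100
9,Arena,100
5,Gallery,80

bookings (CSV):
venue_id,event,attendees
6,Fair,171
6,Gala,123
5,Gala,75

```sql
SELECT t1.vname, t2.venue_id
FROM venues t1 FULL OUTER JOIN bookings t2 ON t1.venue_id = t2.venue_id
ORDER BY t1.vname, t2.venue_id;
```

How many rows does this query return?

6

FULL OUTER JOIN keeps every row from both sides; unmatched rows get NULL for the other side's columns.
Matching on t1.venue_id = t2.venue_id.
- venue_id=7: no t2 row matches, row kept with t2 columns NULL.
- venue_id=8: no t2 row matches, row kept with t2 columns NULL.
- venue_id=9: no t2 row matches, row kept with t2 columns NULL.
- venue_id=5: 1 matching t2 row(s), so 1 row(s) emitted.
- plus 2 unmatched t2 row(s), each kept with NULL t1 columns.
Total: 1 matched + 5 padded = 6 rows.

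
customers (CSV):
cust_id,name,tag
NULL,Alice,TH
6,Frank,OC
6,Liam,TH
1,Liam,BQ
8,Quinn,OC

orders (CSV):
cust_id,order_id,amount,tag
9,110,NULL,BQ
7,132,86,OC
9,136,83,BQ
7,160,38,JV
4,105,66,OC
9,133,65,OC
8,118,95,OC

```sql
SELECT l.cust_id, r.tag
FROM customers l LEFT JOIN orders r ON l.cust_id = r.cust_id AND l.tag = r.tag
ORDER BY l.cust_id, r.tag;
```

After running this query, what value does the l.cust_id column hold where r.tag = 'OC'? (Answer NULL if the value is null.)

LEFT JOIN keeps every row from `customers`; unmatched rows get NULL for `orders`'s columns.
Matching on l.cust_id = r.cust_id AND l.tag = r.tag. A NULL in a compared column never satisfies the condition.
Matched pairs: 1; unmatched l rows kept: 4.

8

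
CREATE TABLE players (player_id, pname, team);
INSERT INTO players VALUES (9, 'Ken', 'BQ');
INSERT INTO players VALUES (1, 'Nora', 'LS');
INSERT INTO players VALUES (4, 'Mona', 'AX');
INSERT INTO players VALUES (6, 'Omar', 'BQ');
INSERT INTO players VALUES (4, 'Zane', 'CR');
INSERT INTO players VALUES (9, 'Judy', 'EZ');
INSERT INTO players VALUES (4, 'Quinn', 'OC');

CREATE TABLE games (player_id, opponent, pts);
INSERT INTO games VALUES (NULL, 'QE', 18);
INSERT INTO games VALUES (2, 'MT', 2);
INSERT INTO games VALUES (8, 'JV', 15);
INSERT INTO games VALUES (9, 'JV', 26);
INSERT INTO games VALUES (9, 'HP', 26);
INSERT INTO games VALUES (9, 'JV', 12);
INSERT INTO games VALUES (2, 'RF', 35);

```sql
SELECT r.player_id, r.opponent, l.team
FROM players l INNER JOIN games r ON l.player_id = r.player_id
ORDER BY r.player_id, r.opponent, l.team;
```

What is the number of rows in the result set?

6

INNER JOIN keeps only pairs where the ON condition holds.
Matching on l.player_id = r.player_id. A NULL in a compared column never satisfies the condition.
- l (player_id=9) pairs with 3 row(s) of r.
- l (player_id=1) has no partner → excluded.
- l (player_id=4) has no partner → excluded.
- l (player_id=6) has no partner → excluded.
- l (player_id=4) has no partner → excluded.
- l (player_id=9) pairs with 3 row(s) of r.
- l (player_id=4) has no partner → excluded.
Total: 6 rows.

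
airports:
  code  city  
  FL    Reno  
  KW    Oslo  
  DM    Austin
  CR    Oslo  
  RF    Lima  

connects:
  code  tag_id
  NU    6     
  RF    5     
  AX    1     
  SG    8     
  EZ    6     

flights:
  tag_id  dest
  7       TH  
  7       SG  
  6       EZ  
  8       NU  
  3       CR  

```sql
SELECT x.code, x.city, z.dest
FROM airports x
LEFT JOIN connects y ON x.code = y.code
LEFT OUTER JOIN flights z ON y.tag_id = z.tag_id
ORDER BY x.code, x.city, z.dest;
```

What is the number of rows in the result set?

5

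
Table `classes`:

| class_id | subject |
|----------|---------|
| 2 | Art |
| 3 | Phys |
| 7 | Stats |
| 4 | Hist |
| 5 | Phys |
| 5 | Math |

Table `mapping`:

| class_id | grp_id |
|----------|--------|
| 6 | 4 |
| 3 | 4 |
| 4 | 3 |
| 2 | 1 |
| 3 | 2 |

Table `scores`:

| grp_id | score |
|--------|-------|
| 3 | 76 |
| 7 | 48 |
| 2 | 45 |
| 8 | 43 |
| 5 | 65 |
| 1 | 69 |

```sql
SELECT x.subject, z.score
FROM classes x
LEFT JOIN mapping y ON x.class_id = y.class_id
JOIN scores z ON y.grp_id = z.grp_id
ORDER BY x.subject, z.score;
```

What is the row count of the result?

3

Step 1 — x LEFT JOIN y on class_id → 7 row(s).
Then INNER JOIN `scores z` on grp_id: keep only rows whose y.grp_id appears in z.
Result: 3 row(s).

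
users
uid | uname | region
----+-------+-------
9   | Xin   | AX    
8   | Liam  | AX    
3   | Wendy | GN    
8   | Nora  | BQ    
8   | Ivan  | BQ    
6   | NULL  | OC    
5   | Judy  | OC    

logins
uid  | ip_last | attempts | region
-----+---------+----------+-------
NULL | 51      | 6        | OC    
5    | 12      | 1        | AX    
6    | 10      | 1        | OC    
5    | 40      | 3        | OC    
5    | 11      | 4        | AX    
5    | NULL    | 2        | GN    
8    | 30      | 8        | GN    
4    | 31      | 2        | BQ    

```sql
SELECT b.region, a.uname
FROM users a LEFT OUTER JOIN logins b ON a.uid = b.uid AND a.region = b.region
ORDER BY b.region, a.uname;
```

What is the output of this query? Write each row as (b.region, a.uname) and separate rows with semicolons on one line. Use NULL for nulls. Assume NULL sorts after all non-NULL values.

LEFT JOIN keeps every row from `users`; unmatched rows get NULL for `logins`'s columns.
Matching on a.uid = b.uid AND a.region = b.region. A NULL in a compared column never satisfies the condition.
- a row (uid=9, region=AX): no match → kept, b columns NULL.
- a row (uid=8, region=AX): no match → kept, b columns NULL.
- a row (uid=3, region=GN): no match → kept, b columns NULL.
- a row (uid=8, region=BQ): no match → kept, b columns NULL.
- a row (uid=8, region=BQ): no match → kept, b columns NULL.
- a row (uid=6, region=OC): matches 1 b row(s) → 1 output row(s).
- a row (uid=5, region=OC): matches 1 b row(s) → 1 output row(s).
After projecting and ordering:
b.region | a.uname
OC | Judy
OC | NULL
NULL | Ivan
NULL | Liam
NULL | Nora
NULL | Wendy
NULL | Xin

(OC, Judy); (OC, NULL); (NULL, Ivan); (NULL, Liam); (NULL, Nora); (NULL, Wendy); (NULL, Xin)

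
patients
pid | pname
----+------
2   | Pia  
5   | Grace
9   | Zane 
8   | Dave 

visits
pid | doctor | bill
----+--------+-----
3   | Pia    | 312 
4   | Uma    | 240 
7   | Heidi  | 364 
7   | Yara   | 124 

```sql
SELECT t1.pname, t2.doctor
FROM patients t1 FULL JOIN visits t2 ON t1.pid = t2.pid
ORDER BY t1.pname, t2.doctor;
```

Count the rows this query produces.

8

FULL OUTER JOIN keeps every row from both sides; unmatched rows get NULL for the other side's columns.
Matching on t1.pid = t2.pid.
Matched pairs: 0; unmatched t1 rows kept: 4; unmatched t2 rows kept: 4.
Total: 0 matched + 8 padded = 8 rows.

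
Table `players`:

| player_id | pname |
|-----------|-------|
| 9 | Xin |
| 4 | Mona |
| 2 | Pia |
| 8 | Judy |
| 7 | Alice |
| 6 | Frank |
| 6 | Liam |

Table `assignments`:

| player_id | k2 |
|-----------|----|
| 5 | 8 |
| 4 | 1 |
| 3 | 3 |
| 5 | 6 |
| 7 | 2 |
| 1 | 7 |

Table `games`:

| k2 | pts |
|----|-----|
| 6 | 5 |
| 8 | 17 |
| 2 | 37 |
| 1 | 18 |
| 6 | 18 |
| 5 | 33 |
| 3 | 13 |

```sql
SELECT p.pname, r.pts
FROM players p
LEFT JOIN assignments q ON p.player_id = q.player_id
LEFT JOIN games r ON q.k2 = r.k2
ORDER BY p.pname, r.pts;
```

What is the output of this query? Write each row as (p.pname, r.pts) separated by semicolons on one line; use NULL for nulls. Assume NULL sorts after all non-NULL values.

(Alice, 37); (Frank, NULL); (Judy, NULL); (Liam, NULL); (Mona, 18); (Pia, NULL); (Xin, NULL)

Evaluate left to right. First `players p LEFT JOIN assignments q` on player_id: 7 row(s).
Then LEFT JOIN `games r` on k2: each of those 7 rows is kept; rows whose q.k2 has no match in r get NULL for r's columns.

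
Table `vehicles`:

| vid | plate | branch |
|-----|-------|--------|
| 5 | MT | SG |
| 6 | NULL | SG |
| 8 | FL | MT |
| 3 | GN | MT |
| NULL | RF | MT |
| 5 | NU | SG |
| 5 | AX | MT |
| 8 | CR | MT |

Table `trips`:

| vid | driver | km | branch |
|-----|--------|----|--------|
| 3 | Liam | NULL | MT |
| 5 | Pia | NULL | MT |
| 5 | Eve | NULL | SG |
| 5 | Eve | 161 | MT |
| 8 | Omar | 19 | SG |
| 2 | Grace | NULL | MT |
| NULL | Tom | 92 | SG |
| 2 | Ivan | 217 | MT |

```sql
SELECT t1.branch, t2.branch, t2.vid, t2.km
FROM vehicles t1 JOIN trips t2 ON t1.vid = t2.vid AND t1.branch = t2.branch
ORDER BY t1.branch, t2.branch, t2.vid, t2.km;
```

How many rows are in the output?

INNER JOIN keeps only pairs where the ON condition holds.
Matching on t1.vid = t2.vid AND t1.branch = t2.branch. A NULL in a compared column never satisfies the condition.
Matched pairs: 5.
Total: 5 rows.

5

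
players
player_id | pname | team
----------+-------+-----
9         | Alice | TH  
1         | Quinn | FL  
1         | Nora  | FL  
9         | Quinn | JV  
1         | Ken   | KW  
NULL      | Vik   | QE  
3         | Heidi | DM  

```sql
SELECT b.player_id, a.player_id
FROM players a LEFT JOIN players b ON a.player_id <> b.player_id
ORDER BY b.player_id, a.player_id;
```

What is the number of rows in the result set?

LEFT JOIN keeps every row from `players a`; unmatched rows get NULL for `players b`'s columns.
Matching on a.player_id <> b.player_id. A NULL in a compared column never satisfies the condition.
Matched pairs: 22; unmatched a rows kept: 1.
Total: 22 matched + 1 padded = 23 rows.

23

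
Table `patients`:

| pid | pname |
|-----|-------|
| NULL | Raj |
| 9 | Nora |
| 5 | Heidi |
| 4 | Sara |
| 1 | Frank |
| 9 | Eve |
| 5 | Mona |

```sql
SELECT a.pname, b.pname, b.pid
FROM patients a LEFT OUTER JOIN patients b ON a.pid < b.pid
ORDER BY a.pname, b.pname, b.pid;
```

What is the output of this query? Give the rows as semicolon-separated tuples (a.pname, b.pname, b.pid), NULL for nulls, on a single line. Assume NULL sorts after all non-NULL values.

LEFT JOIN keeps every row from `patients a`; unmatched rows get NULL for `patients b`'s columns.
Matching on a.pid < b.pid. A NULL in a compared column never satisfies the condition.
- a (pid=NULL) has no partner → padded with NULL.
- a (pid=9) has no partner → padded with NULL.
- a (pid=5) pairs with 2 row(s) of b.
- a (pid=4) pairs with 4 row(s) of b.
- a (pid=1) pairs with 5 row(s) of b.
- a (pid=9) has no partner → padded with NULL.
- a (pid=5) pairs with 2 row(s) of b.

(Eve, NULL, NULL); (Frank, Eve, 9); (Frank, Heidi, 5); (Frank, Mona, 5); (Frank, Nora, 9); (Frank, Sara, 4); (Heidi, Eve, 9); (Heidi, Nora, 9); (Mona, Eve, 9); (Mona, Nora, 9); (Nora, NULL, NULL); (Raj, NULL, NULL); (Sara, Eve, 9); (Sara, Heidi, 5); (Sara, Mona, 5); (Sara, Nora, 9)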